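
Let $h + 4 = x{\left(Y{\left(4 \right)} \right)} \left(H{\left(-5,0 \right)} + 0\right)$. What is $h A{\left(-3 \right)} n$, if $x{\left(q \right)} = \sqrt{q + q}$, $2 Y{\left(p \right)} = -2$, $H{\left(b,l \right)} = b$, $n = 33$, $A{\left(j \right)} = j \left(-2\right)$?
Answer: $-792 - 990 i \sqrt{2} \approx -792.0 - 1400.1 i$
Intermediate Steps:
$A{\left(j \right)} = - 2 j$
$Y{\left(p \right)} = -1$ ($Y{\left(p \right)} = \frac{1}{2} \left(-2\right) = -1$)
$x{\left(q \right)} = \sqrt{2} \sqrt{q}$ ($x{\left(q \right)} = \sqrt{2 q} = \sqrt{2} \sqrt{q}$)
$h = -4 - 5 i \sqrt{2}$ ($h = -4 + \sqrt{2} \sqrt{-1} \left(-5 + 0\right) = -4 + \sqrt{2} i \left(-5\right) = -4 + i \sqrt{2} \left(-5\right) = -4 - 5 i \sqrt{2} \approx -4.0 - 7.0711 i$)
$h A{\left(-3 \right)} n = \left(-4 - 5 i \sqrt{2}\right) \left(\left(-2\right) \left(-3\right)\right) 33 = \left(-4 - 5 i \sqrt{2}\right) 6 \cdot 33 = \left(-24 - 30 i \sqrt{2}\right) 33 = -792 - 990 i \sqrt{2}$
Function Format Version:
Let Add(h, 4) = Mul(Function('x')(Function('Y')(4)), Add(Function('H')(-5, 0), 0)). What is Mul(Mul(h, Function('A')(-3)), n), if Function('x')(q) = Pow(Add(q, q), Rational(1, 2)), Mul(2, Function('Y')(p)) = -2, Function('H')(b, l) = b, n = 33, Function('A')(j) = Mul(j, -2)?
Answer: Add(-792, Mul(-990, I, Pow(2, Rational(1, 2)))) ≈ Add(-792.00, Mul(-1400.1, I))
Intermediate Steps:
Function('A')(j) = Mul(-2, j)
Function('Y')(p) = -1 (Function('Y')(p) = Mul(Rational(1, 2), -2) = -1)
Function('x')(q) = Mul(Pow(2, Rational(1, 2)), Pow(q, Rational(1, 2))) (Function('x')(q) = Pow(Mul(2, q), Rational(1, 2)) = Mul(Pow(2, Rational(1, 2)), Pow(q, Rational(1, 2))))
h = Add(-4, Mul(-5, I, Pow(2, Rational(1, 2)))) (h = Add(-4, Mul(Mul(Pow(2, Rational(1, 2)), Pow(-1, Rational(1, 2))), Add(-5, 0))) = Add(-4, Mul(Mul(Pow(2, Rational(1, 2)), I), -5)) = Add(-4, Mul(Mul(I, Pow(2, Rational(1, 2))), -5)) = Add(-4, Mul(-5, I, Pow(2, Rational(1, 2)))) ≈ Add(-4.0000, Mul(-7.0711, I)))
Mul(Mul(h, Function('A')(-3)), n) = Mul(Mul(Add(-4, Mul(-5, I, Pow(2, Rational(1, 2)))), Mul(-2, -3)), 33) = Mul(Mul(Add(-4, Mul(-5, I, Pow(2, Rational(1, 2)))), 6), 33) = Mul(Add(-24, Mul(-30, I, Pow(2, Rational(1, 2)))), 33) = Add(-792, Mul(-990, I, Pow(2, Rational(1, 2))))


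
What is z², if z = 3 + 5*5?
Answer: 784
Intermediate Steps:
z = 28 (z = 3 + 25 = 28)
z² = 28² = 784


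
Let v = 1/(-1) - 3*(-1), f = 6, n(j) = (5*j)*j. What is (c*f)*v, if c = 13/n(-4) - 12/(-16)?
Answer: 219/20 ≈ 10.950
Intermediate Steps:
n(j) = 5*j²
c = 73/80 (c = 13/((5*(-4)²)) - 12/(-16) = 13/((5*16)) - 12*(-1/16) = 13/80 + ¾ = 73/80 ≈ 0.91250)
v = 2 (v = 1*(-1) + 3 = -1 + 3 = 2)
(c*f)*v = ((73/80)*6)*2 = (219/40)*2 = 219/20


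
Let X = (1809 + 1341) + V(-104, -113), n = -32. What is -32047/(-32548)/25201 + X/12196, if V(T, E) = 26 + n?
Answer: 644808039631/2500918309252 ≈ 0.25783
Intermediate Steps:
V(T, E) = -6 (V(T, E) = 26 - 32 = -6)
X = 3144 (X = (1809 + 1341) - 6 = 3150 - 6 = 3144)
-32047/(-32548)/25201 + X/12196 = -32047/(-32548)/25201 + 3144/12196 = -32047*(-1/32548)*(1/25201) + 3144*(1/12196) = (32047/32548)*(1/25201) + 786/3049 = 32047/820242148 + 786/3049 = 644808039631/2500918309252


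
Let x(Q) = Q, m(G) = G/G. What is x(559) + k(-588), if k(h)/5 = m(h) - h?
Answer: 3504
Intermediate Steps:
m(G) = 1
k(h) = 5 - 5*h (k(h) = 5*(1 - h) = 5 - 5*h)
x(559) + k(-588) = 559 + (5 - 5*(-588)) = 559 + (5 + 2940) = 559 + 2945 = 3504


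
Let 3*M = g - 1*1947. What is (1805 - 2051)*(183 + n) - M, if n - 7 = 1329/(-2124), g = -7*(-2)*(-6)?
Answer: -5417271/118 ≈ -45909.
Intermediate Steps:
g = -84 (g = 14*(-6) = -84)
n = 4513/708 (n = 7 + 1329/(-2124) = 7 + 1329*(-1/2124) = 7 - 443/708 = 4513/708 ≈ 6.3743)
M = -677 (M = (-84 - 1*1947)/3 = (-84 - 1947)/3 = (1/3)*(-2031) = -677)
(1805 - 2051)*(183 + n) - M = (1805 - 2051)*(183 + 4513/708) - 1*(-677) = -246*134077/708 + 677 = -5497157/118 + 677 = -5417271/118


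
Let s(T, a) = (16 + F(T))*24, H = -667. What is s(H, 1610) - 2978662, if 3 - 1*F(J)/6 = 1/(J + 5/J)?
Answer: -220804287046/74149 ≈ -2.9778e+6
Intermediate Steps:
F(J) = 18 - 6/(J + 5/J)
s(T, a) = 384 + 144*(15 - T + 3*T**2)/(5 + T**2) (s(T, a) = (16 + 6*(15 - T + 3*T**2)/(5 + T**2))*24 = 384 + 144*(15 - T + 3*T**2)/(5 + T**2))
s(H, 1610) - 2978662 = 48*(85 - 3*(-667) + 17*(-667)**2)/(5 + (-667)**2) - 2978662 = 48*(85 + 2001 + 17*444889)/(5 + 444889) - 2978662 = 48*(85 + 2001 + 7563113)/444894 - 2978662 = 48*(1/444894)*7565199 - 2978662 = 60521592/74149 - 2978662 = -220804287046/74149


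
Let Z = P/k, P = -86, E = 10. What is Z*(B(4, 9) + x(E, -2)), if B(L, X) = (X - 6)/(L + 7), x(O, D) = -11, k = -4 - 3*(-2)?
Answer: 5074/11 ≈ 461.27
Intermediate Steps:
k = 2 (k = -4 + 6 = 2)
B(L, X) = (-6 + X)/(7 + L)
Z = -43 (Z = -86/2 = -86*1/2 = -43)
Z*(B(4, 9) + x(E, -2)) = -43*((-6 + 9)/(7 + 4) - 11) = -43*(3/11 - 11) = -43*(-118/11) = 5074/11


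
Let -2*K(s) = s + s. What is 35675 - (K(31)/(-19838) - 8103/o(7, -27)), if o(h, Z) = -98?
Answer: 2471281191/69433 ≈ 35592.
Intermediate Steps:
K(s) = -s (K(s) = -(s + s)/2 = -s)
35675 - (K(31)/(-19838) - 8103/o(7, -27)) = 35675 - (-1*31/(-19838) - 8103/(-98)) = 35675 - (-31*(-1/19838) - 8103*(-1/98)) = 35675 - (31/19838 + 8103/98) = 35675 - 1*5741084/69433 = 35675 - 5741084/69433 = 2471281191/69433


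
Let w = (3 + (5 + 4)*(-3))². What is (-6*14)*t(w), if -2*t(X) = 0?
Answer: 0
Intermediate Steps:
w = 576 (w = (3 + 9*(-3))² = (3 - 27)² = (-24)² = 576)
t(X) = 0 (t(X) = -½*0 = 0)
(-6*14)*t(w) = -6*14*0 = -84*0 = 0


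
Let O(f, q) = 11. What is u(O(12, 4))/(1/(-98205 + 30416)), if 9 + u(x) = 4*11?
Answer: -2372615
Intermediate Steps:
u(x) = 35 (u(x) = -9 + 4*11 = -9 + 44 = 35)
u(O(12, 4))/(1/(-98205 + 30416)) = 35/(1/(-98205 + 30416)) = 35/(1/(-67789)) = 35/(-1/67789) = 35*(-67789) = -2372615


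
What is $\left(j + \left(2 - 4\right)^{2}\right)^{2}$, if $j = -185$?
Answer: $32761$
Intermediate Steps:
$\left(j + \left(2 - 4\right)^{2}\right)^{2} = \left(-185 + \left(2 - 4\right)^{2}\right)^{2} = \left(-185 + \left(-2\right)^{2}\right)^{2} = \left(-185 + 4\right)^{2} = \left(-181\right)^{2} = 32761$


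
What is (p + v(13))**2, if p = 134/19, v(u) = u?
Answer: 145161/361 ≈ 402.11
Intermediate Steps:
p = 134/19 (p = 134*(1/19) = 134/19 ≈ 7.0526)
(p + v(13))**2 = (134/19 + 13)**2 = (381/19)**2 = 145161/361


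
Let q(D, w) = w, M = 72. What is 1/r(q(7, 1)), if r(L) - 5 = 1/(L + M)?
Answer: 73/366 ≈ 0.19945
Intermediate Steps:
r(L) = 5 + 1/(72 + L) (r(L) = 5 + 1/(L + 72) = 5 + 1/(72 + L))
1/r(q(7, 1)) = 1/((361 + 5*1)/(72 + 1)) = 1/((361 + 5)/73) = 1/((1/73)*366) = 1/(366/73) = 73/366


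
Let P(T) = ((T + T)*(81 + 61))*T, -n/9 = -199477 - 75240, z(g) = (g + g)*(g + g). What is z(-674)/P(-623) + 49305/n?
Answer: 827293927841/22711260147009 ≈ 0.036427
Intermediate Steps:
z(g) = 4*g² (z(g) = (2*g)*(2*g) = 4*g²)
n = 2472453 (n = -9*(-199477 - 75240) = -9*(-274717) = 2472453)
P(T) = 284*T² (P(T) = ((2*T)*142)*T = (284*T)*T = 284*T²)
z(-674)/P(-623) + 49305/n = (4*(-674)²)/((284*(-623)²)) + 49305/2472453 = (4*454276)/((284*388129)) + 49305*(1/2472453) = 1817104/110228636 + 16435/824151 = 1817104*(1/110228636) + 16435/824151 = 454276/27557159 + 16435/824151 = 827293927841/22711260147009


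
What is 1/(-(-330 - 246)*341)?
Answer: 1/196416 ≈ 5.0912e-6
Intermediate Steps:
1/(-(-330 - 246)*341) = 1/(-(-576)*341) = 1/(-1*(-196416)) = 1/196416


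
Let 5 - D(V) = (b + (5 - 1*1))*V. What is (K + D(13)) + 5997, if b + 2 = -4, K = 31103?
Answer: 37131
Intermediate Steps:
b = -6 (b = -2 - 4 = -6)
D(V) = 5 + 2*V (D(V) = 5 - (-6 + (5 - 1*1))*V = 5 - (-6 + (5 - 1))*V = 5 - (-6 + 4)*V = 5 - (-2)*V = 5 + 2*V)
(K + D(13)) + 5997 = (31103 + (5 + 2*13)) + 5997 = (31103 + (5 + 26)) + 5997 = (31103 + 31) + 5997 = 31134 + 5997 = 37131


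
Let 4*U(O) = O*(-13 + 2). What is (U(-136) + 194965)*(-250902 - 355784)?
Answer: -118509436554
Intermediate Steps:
U(O) = -11*O/4 (U(O) = (O*(-13 + 2))/4 = (O*(-11))/4 = (-11*O)/4 = -11*O/4)
(U(-136) + 194965)*(-250902 - 355784) = (-11/4*(-136) + 194965)*(-250902 - 355784) = (374 + 194965)*(-606686) = 195339*(-606686) = -118509436554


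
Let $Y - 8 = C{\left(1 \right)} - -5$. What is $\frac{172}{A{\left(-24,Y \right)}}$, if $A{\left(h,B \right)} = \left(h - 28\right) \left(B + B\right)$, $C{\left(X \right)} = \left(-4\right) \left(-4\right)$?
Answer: $- \frac{43}{754} \approx -0.057029$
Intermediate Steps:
$C{\left(X \right)} = 16$
$Y = 29$ ($Y = 8 + \left(16 - -5\right) = 8 + \left(16 + 5\right) = 8 + 21 = 29$)
$A{\left(h,B \right)} = 2 B \left(-28 + h\right)$ ($A{\left(h,B \right)} = \left(-28 + h\right) 2 B = 2 B \left(-28 + h\right)$)
$\frac{172}{A{\left(-24,Y \right)}} = \frac{172}{2 \cdot 29 \left(-28 - 24\right)} = \frac{172}{2 \cdot 29 \left(-52\right)} = \frac{172}{-3016} = 172 \left(- \frac{1}{3016}\right) = - \frac{43}{754}$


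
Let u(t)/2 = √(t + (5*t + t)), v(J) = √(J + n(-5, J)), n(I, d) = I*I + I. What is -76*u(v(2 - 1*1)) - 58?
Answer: -58 - 152*3^(¼)*7^(¾) ≈ -918.89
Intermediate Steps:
n(I, d) = I + I² (n(I, d) = I² + I = I + I²)
v(J) = √(20 + J) (v(J) = √(J - 5*(1 - 5)) = √(J - 5*(-4)) = √(J + 20) = √(20 + J))
u(t) = 2*√7*√t (u(t) = 2*√(t + (5*t + t)) = 2*√(t + 6*t) = 2*√(7*t) = 2*(√7*√t) = 2*√7*√t)
-76*u(v(2 - 1*1)) - 58 = -152*√7*√(√(20 + (2 - 1*1))) - 58 = -152*√7*√(√(20 + (2 - 1))) - 58 = -152*√7*√(√(20 + 1)) - 58 = -152*√7*√(√21) - 58 = -152*√7*21^(¼) - 58 = -152*3^(¼)*7^(¾) - 58 = -58 - 152*3^(¼)*7^(¾)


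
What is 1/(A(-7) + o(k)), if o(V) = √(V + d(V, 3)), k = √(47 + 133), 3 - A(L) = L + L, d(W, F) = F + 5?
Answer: 1/(17 + √(8 + 6*√5)) ≈ 0.046237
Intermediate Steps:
d(W, F) = 5 + F
A(L) = 3 - 2*L (A(L) = 3 - (L + L) = 3 - 2*L)
k = 6*√5 (k = √180 = 6*√5 ≈ 13.416)
o(V) = √(8 + V) (o(V) = √(V + (5 + 3)) = √(V + 8) = √(8 + V))
1/(A(-7) + o(k)) = 1/((3 - 2*(-7)) + √(8 + 6*√5)) = 1/((3 + 14) + √(8 + 6*√5)) = 1/(17 + √(8 + 6*√5))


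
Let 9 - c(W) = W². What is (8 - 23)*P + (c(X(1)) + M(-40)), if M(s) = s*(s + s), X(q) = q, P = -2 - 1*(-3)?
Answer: 3193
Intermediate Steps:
P = 1 (P = -2 + 3 = 1)
M(s) = 2*s² (M(s) = s*(2*s) = 2*s²)
c(W) = 9 - W²
(8 - 23)*P + (c(X(1)) + M(-40)) = (8 - 23)*1 + ((9 - 1*1²) + 2*(-40)²) = -15*1 + ((9 - 1*1) + 2*1600) = -15 + ((9 - 1) + 3200) = -15 + (8 + 3200) = -15 + 3208 = 3193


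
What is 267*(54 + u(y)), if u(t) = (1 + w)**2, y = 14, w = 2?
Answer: 16821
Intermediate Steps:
u(t) = 9 (u(t) = (1 + 2)**2 = 3**2 = 9)
267*(54 + u(y)) = 267*(54 + 9) = 267*63 = 16821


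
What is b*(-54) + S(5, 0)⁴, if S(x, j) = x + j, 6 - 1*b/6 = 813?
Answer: 262093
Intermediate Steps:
b = -4842 (b = 36 - 6*813 = 36 - 4878 = -4842)
S(x, j) = j + x
b*(-54) + S(5, 0)⁴ = -4842*(-54) + (0 + 5)⁴ = 261468 + 5⁴ = 261468 + 625 = 262093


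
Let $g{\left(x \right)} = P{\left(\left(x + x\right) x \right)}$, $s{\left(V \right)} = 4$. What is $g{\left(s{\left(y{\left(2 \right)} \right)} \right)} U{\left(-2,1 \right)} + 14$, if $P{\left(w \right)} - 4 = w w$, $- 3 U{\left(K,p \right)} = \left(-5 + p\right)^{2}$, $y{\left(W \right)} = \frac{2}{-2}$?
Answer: $- \frac{16406}{3} \approx -5468.7$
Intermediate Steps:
$y{\left(W \right)} = -1$ ($y{\left(W \right)} = 2 \left(- \frac{1}{2}\right) = -1$)
$U{\left(K,p \right)} = - \frac{\left(-5 + p\right)^{2}}{3}$
$P{\left(w \right)} = 4 + w^{2}$ ($P{\left(w \right)} = 4 + w w = 4 + w^{2}$)
$g{\left(x \right)} = 4 + 4 x^{4}$ ($g{\left(x \right)} = 4 + \left(\left(x + x\right) x\right)^{2} = 4 + \left(2 x x\right)^{2} = 4 + \left(2 x^{2}\right)^{2} = 4 + 4 x^{4}$)
$g{\left(s{\left(y{\left(2 \right)} \right)} \right)} U{\left(-2,1 \right)} + 14 = \left(4 + 4 \cdot 4^{4}\right) \left(- \frac{\left(-5 + 1\right)^{2}}{3}\right) + 14 = \left(4 + 4 \cdot 256\right) \left(- \frac{\left(-4\right)^{2}}{3}\right) + 14 = \left(4 + 1024\right) \left(\left(- \frac{1}{3}\right) 16\right) + 14 = 1028 \left(- \frac{16}{3}\right) + 14 = - \frac{16448}{3} + 14 = - \frac{16406}{3}$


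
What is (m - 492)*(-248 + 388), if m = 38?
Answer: -63560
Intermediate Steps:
(m - 492)*(-248 + 388) = (38 - 492)*(-248 + 388) = -454*140 = -63560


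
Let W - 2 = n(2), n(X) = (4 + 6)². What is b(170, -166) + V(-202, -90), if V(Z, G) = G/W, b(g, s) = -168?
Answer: -2871/17 ≈ -168.88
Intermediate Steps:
n(X) = 100 (n(X) = 10² = 100)
W = 102 (W = 2 + 100 = 102)
V(Z, G) = G/102
b(170, -166) + V(-202, -90) = -168 + (1/102)*(-90) = -168 - 15/17 = -2871/17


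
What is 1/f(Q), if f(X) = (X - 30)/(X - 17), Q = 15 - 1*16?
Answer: 18/31 ≈ 0.58065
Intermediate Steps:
Q = -1 (Q = 15 - 16 = -1)
f(X) = (-30 + X)/(-17 + X)
1/f(Q) = 1/((-30 - 1)/(-17 - 1)) = 1/(-31/(-18)) = 1/(-1/18*(-31)) = 1/(31/18) = 18/31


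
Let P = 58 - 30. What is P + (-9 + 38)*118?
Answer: 3450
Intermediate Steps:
P = 28
P + (-9 + 38)*118 = 28 + (-9 + 38)*118 = 28 + 29*118 = 28 + 3422 = 3450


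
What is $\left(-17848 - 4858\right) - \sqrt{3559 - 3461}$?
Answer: $-22706 - 7 \sqrt{2} \approx -22716.0$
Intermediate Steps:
$\left(-17848 - 4858\right) - \sqrt{3559 - 3461} = -22706 - \sqrt{98} = -22706 - 7 \sqrt{2}$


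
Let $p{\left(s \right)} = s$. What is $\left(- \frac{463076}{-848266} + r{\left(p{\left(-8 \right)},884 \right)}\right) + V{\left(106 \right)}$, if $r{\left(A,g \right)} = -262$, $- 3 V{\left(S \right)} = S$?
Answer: $- \frac{377632022}{1272399} \approx -296.79$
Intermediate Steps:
$V{\left(S \right)} = - \frac{S}{3}$
$\left(- \frac{463076}{-848266} + r{\left(p{\left(-8 \right)},884 \right)}\right) + V{\left(106 \right)} = \left(- \frac{463076}{-848266} - 262\right) - \frac{106}{3} = \left(\left(-463076\right) \left(- \frac{1}{848266}\right) - 262\right) - \frac{106}{3} = \left(\frac{231538}{424133} - 262\right) - \frac{106}{3} = - \frac{110891308}{424133} - \frac{106}{3} = - \frac{377632022}{1272399}$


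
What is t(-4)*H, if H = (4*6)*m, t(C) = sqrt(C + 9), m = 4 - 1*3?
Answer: 24*sqrt(5) ≈ 53.666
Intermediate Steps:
m = 1 (m = 4 - 3 = 1)
t(C) = sqrt(9 + C)
H = 24 (H = (4*6)*1 = 24*1 = 24)
t(-4)*H = sqrt(9 - 4)*24 = sqrt(5)*24 = 24*sqrt(5)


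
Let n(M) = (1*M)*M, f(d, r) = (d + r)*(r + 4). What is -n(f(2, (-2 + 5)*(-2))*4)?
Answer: -1024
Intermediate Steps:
f(d, r) = (4 + r)*(d + r) (f(d, r) = (d + r)*(4 + r) = (4 + r)*(d + r))
n(M) = M**2 (n(M) = M*M = M**2)
-n(f(2, (-2 + 5)*(-2))*4) = -((((-2 + 5)*(-2))**2 + 4*2 + 4*((-2 + 5)*(-2)) + 2*((-2 + 5)*(-2)))*4)**2 = -(((3*(-2))**2 + 8 + 4*(3*(-2)) + 2*(3*(-2)))*4)**2 = -(((-6)**2 + 8 + 4*(-6) + 2*(-6))*4)**2 = -((36 + 8 - 24 - 12)*4)**2 = -(8*4)**2 = -1*32**2 = -1*1024 = -1024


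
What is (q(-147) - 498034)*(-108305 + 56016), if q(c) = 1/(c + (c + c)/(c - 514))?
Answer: 2522737621807127/96873 ≈ 2.6042e+10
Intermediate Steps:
q(c) = 1/(c + 2*c/(-514 + c)) (q(c) = 1/(c + (2*c)/(-514 + c)) = 1/(c + 2*c/(-514 + c)))
(q(-147) - 498034)*(-108305 + 56016) = ((-514 - 147)/((-147)*(-512 - 147)) - 498034)*(-108305 + 56016) = (-1/147*(-661)/(-659) - 498034)*(-52289) = (-1/147*(-1/659)*(-661) - 498034)*(-52289) = (-661/96873 - 498034)*(-52289) = -48246048343/96873*(-52289) = 2522737621807127/96873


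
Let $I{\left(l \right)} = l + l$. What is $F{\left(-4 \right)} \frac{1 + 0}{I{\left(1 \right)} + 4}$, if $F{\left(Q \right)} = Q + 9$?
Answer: $\frac{5}{6} \approx 0.83333$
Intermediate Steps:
$F{\left(Q \right)} = 9 + Q$
$I{\left(l \right)} = 2 l$
$F{\left(-4 \right)} \frac{1 + 0}{I{\left(1 \right)} + 4} = \left(9 - 4\right) \frac{1 + 0}{2 \cdot 1 + 4} = 5 \cdot 1 \frac{1}{2 + 4} = 5 \cdot 1 \cdot \frac{1}{6} = 5 \cdot \frac{1}{6} = \frac{5}{6}$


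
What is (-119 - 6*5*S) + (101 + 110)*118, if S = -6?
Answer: 24959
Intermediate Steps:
(-119 - 6*5*S) + (101 + 110)*118 = (-119 - 6*5*(-6)) + (101 + 110)*118 = (-119 - 30*(-6)) + 211*118 = (-119 - 1*(-180)) + 24898 = (-119 + 180) + 24898 = 61 + 24898 = 24959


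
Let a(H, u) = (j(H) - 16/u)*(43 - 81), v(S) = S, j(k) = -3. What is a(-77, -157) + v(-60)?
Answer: 7870/157 ≈ 50.127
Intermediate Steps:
a(H, u) = 114 + 608/u (a(H, u) = (-3 - 16/u)*(43 - 81) = (-3 - 16/u)*(-38) = 114 + 608/u)
a(-77, -157) + v(-60) = (114 + 608/(-157)) - 60 = (114 + 608*(-1/157)) - 60 = (114 - 608/157) - 60 = 17290/157 - 60 = 7870/157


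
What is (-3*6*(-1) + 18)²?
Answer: 1296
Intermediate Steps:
(-3*6*(-1) + 18)² = (-18*(-1) + 18)² = (18 + 18)² = 36² = 1296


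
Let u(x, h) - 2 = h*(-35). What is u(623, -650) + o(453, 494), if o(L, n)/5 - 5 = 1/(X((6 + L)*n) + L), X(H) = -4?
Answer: 10226878/449 ≈ 22777.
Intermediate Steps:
o(L, n) = 25 + 5/(-4 + L)
u(x, h) = 2 - 35*h (u(x, h) = 2 + h*(-35) = 2 - 35*h)
u(623, -650) + o(453, 494) = (2 - 35*(-650)) + 5*(-19 + 5*453)/(-4 + 453) = (2 + 22750) + 5*(-19 + 2265)/449 = 22752 + 5*(1/449)*2246 = 22752 + 11230/449 = 10226878/449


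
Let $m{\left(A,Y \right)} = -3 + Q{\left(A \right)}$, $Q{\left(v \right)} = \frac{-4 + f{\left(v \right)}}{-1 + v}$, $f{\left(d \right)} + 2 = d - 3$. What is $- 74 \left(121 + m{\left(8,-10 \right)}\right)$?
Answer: $- \frac{61050}{7} \approx -8721.4$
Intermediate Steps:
$f{\left(d \right)} = -5 + d$ ($f{\left(d \right)} = -2 + \left(d - 3\right) = -2 + \left(-3 + d\right) = -5 + d$)
$Q{\left(v \right)} = \frac{-9 + v}{-1 + v}$ ($Q{\left(v \right)} = \frac{-4 + \left(-5 + v\right)}{-1 + v} = \frac{-9 + v}{-1 + v}$)
$m{\left(A,Y \right)} = -3 + \frac{-9 + A}{-1 + A}$
$- 74 \left(121 + m{\left(8,-10 \right)}\right) = - 74 \left(121 + \frac{2 \left(-3 - 8\right)}{-1 + 8}\right) = - 74 \left(121 + \frac{2 \left(-3 - 8\right)}{7}\right) = - 74 \left(121 + 2 \cdot \frac{1}{7} \left(-11\right)\right) = - 74 \left(121 - \frac{22}{7}\right) = \left(-74\right) \frac{825}{7} = - \frac{61050}{7}$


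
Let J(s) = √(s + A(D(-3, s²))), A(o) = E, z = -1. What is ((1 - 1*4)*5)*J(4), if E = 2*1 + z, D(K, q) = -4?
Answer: -15*√5 ≈ -33.541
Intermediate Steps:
E = 1 (E = 2*1 - 1 = 2 - 1 = 1)
A(o) = 1
J(s) = √(1 + s) (J(s) = √(s + 1) = √(1 + s))
((1 - 1*4)*5)*J(4) = ((1 - 1*4)*5)*√(1 + 4) = ((1 - 4)*5)*√5 = (-3*5)*√5 = -15*√5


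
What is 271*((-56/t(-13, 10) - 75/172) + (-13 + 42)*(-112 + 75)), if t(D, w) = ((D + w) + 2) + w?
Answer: -452925281/1548 ≈ -2.9259e+5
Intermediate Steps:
t(D, w) = 2 + D + 2*w (t(D, w) = (2 + D + w) + w = 2 + D + 2*w)
271*((-56/t(-13, 10) - 75/172) + (-13 + 42)*(-112 + 75)) = 271*((-56/(2 - 13 + 2*10) - 75/172) + (-13 + 42)*(-112 + 75)) = 271*((-56/(2 - 13 + 20) - 75*1/172) + 29*(-37)) = 271*((-56/9 - 75/172) - 1073) = 271*(-10307/1548 - 1073) = 271*(-1671311/1548) = -452925281/1548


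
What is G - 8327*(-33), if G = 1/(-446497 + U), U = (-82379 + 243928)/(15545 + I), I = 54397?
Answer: 8581374391895433/31228731625 ≈ 2.7479e+5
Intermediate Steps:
U = 161549/69942 (U = (-82379 + 243928)/(15545 + 54397) = 161549/69942 ≈ 2.3098)
G = -69942/31228731625 (G = 1/(-446497 + 161549/69942) = 1/(-31228731625/69942) = -69942/31228731625 ≈ -2.2397e-6)
G - 8327*(-33) = -69942/31228731625 - 8327*(-33) = -69942/31228731625 + 274791 = 8581374391895433/31228731625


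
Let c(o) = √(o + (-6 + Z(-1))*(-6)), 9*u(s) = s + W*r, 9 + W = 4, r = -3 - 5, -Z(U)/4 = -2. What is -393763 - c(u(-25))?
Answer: -393763 - I*√93/3 ≈ -3.9376e+5 - 3.2146*I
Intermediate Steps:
Z(U) = 8 (Z(U) = -4*(-2) = 8)
r = -8
W = -5 (W = -9 + 4 = -5)
u(s) = 40/9 + s/9 (u(s) = (s - 5*(-8))/9 = (s + 40)/9 = (40 + s)/9 = 40/9 + s/9)
c(o) = √(-12 + o) (c(o) = √(o + (-6 + 8)*(-6)) = √(o + 2*(-6)) = √(o - 12) = √(-12 + o))
-393763 - c(u(-25)) = -393763 - √(-12 + (40/9 + (⅑)*(-25))) = -393763 - √(-12 + (40/9 - 25/9)) = -393763 - √(-12 + 5/3) = -393763 - √(-31/3) = -393763 - I*√93/3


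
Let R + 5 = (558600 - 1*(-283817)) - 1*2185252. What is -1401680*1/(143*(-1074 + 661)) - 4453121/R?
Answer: 5194258703/192026120 ≈ 27.050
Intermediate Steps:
R = -1342840 (R = -5 + ((558600 - 1*(-283817)) - 1*2185252) = -5 + ((558600 + 283817) - 2185252) = -5 + (842417 - 2185252) = -5 - 1342835 = -1342840)
-1401680*1/(143*(-1074 + 661)) - 4453121/R = -1401680*1/(143*(-1074 + 661)) - 4453121/(-1342840) = -1401680/(143*(-413)) - 4453121*(-1/1342840) = -1401680/(-59059) + 4453121/1342840 = -1401680*(-1/59059) + 4453121/1342840 = 200240/8437 + 4453121/1342840 = 5194258703/192026120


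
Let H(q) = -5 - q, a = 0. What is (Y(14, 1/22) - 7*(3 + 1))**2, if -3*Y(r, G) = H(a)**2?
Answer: 11881/9 ≈ 1320.1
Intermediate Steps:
Y(r, G) = -25/3 (Y(r, G) = -(-5 - 1*0)**2/3 = -(-5 + 0)**2/3 = -1/3*(-5)**2 = -1/3*25 = -25/3)
(Y(14, 1/22) - 7*(3 + 1))**2 = (-25/3 - 7*(3 + 1))**2 = (-25/3 - 7*4)**2 = (-25/3 - 28)**2 = (-109/3)**2 = 11881/9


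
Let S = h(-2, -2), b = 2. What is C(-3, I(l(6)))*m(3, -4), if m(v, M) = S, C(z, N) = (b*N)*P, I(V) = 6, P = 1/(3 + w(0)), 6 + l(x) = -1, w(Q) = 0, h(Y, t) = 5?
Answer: 20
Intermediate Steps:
l(x) = -7 (l(x) = -6 - 1 = -7)
S = 5
P = ⅓ (P = 1/(3 + 0) = 1/3 = ⅓ ≈ 0.33333)
C(z, N) = 2*N/3 (C(z, N) = (2*N)*(⅓) = 2*N/3)
m(v, M) = 5
C(-3, I(l(6)))*m(3, -4) = ((⅔)*6)*5 = 4*5 = 20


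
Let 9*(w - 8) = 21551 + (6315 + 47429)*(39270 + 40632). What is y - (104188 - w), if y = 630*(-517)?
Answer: 4290405629/9 ≈ 4.7671e+8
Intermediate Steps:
y = -325710
w = 4294274711/9 (w = 8 + (21551 + (6315 + 47429)*(39270 + 40632))/9 = 8 + (21551 + 53744*79902)/9 = 8 + (21551 + 4294253088)/9 = 8 + (⅑)*4294274639 = 8 + 4294274639/9 = 4294274711/9 ≈ 4.7714e+8)
y - (104188 - w) = -325710 - (104188 - 1*4294274711/9) = -325710 - (104188 - 4294274711/9) = -325710 - 1*(-4293337019/9) = -325710 + 4293337019/9 = 4290405629/9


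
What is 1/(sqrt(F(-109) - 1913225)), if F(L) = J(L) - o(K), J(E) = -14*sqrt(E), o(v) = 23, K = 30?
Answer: sqrt(2)/(2*sqrt(-956624 - 7*I*sqrt(109))) ≈ 2.7616e-8 + 0.00072296*I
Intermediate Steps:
F(L) = -23 - 14*sqrt(L) (F(L) = -14*sqrt(L) - 1*23 = -14*sqrt(L) - 23 = -23 - 14*sqrt(L))
1/(sqrt(F(-109) - 1913225)) = 1/(sqrt((-23 - 14*I*sqrt(109)) - 1913225)) = 1/(sqrt(-1913248 - 14*I*sqrt(109))) = 1/sqrt(-1913248 - 14*I*sqrt(109))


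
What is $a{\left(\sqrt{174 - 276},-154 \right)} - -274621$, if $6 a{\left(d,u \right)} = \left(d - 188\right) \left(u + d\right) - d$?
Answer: $\frac{838288}{3} - \frac{343 i \sqrt{102}}{6} \approx 2.7943 \cdot 10^{5} - 577.36 i$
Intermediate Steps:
$a{\left(d,u \right)} = - \frac{d}{6} + \frac{\left(-188 + d\right) \left(d + u\right)}{6}$ ($a{\left(d,u \right)} = \frac{\left(d - 188\right) \left(u + d\right) - d}{6} = \frac{\left(-188 + d\right) \left(d + u\right) - d}{6} = \frac{- d + \left(-188 + d\right) \left(d + u\right)}{6} = - \frac{d}{6} + \frac{\left(-188 + d\right) \left(d + u\right)}{6}$)
$a{\left(\sqrt{174 - 276},-154 \right)} - -274621 = \left(\left(- \frac{94}{3}\right) \left(-154\right) - \frac{63 \sqrt{174 - 276}}{2} + \frac{\left(\sqrt{174 - 276}\right)^{2}}{6} + \frac{1}{6} \sqrt{174 - 276} \left(-154\right)\right) - -274621 = \left(\frac{14476}{3} - \frac{63 \sqrt{-102}}{2} + \frac{\left(\sqrt{-102}\right)^{2}}{6} + \frac{1}{6} \sqrt{-102} \left(-154\right)\right) + 274621 = \left(\frac{14476}{3} - \frac{63 i \sqrt{102}}{2} + \frac{\left(i \sqrt{102}\right)^{2}}{6} + \frac{1}{6} i \sqrt{102} \left(-154\right)\right) + 274621 = \left(\frac{14476}{3} - \frac{63 i \sqrt{102}}{2} + \frac{1}{6} \left(-102\right) - \frac{77 i \sqrt{102}}{3}\right) + 274621 = \left(\frac{14476}{3} - \frac{63 i \sqrt{102}}{2} - 17 - \frac{77 i \sqrt{102}}{3}\right) + 274621 = \left(\frac{14425}{3} - \frac{343 i \sqrt{102}}{6}\right) + 274621 = \frac{838288}{3} - \frac{343 i \sqrt{102}}{6}$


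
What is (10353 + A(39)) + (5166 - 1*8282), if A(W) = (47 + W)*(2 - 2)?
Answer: 7237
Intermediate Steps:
A(W) = 0 (A(W) = (47 + W)*0 = 0)
(10353 + A(39)) + (5166 - 1*8282) = (10353 + 0) + (5166 - 1*8282) = 10353 + (5166 - 8282) = 10353 - 3116 = 7237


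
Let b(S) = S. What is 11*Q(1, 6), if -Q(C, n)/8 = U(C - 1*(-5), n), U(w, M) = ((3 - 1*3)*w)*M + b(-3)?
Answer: 264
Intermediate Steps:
U(w, M) = -3 (U(w, M) = ((3 - 1*3)*w)*M - 3 = ((3 - 3)*w)*M - 3 = (0*w)*M - 3 = 0*M - 3 = 0 - 3 = -3)
Q(C, n) = 24 (Q(C, n) = -8*(-3) = 24)
11*Q(1, 6) = 11*24 = 264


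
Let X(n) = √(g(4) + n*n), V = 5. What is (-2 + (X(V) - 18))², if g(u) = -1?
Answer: 424 - 80*√6 ≈ 228.04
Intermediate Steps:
X(n) = √(-1 + n²) (X(n) = √(-1 + n*n) = √(-1 + n²))
(-2 + (X(V) - 18))² = (-2 + (√(-1 + 5²) - 18))² = (-2 + (√(-1 + 25) - 18))² = (-2 + (√24 - 18))² = (-2 + (2*√6 - 18))² = (-2 + (-18 + 2*√6))² = (-20 + 2*√6)²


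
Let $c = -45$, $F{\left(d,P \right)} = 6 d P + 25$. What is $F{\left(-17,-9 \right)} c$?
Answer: $-42435$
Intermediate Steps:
$F{\left(d,P \right)} = 25 + 6 P d$ ($F{\left(d,P \right)} = 6 P d + 25 = 25 + 6 P d$)
$F{\left(-17,-9 \right)} c = \left(25 + 6 \left(-9\right) \left(-17\right)\right) \left(-45\right) = \left(25 + 918\right) \left(-45\right) = 943 \left(-45\right) = -42435$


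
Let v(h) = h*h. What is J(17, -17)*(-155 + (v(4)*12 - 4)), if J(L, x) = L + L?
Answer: 1122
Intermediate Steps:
J(L, x) = 2*L
v(h) = h²
J(17, -17)*(-155 + (v(4)*12 - 4)) = (2*17)*(-155 + (4²*12 - 4)) = 34*(-155 + (16*12 - 4)) = 34*(-155 + (192 - 4)) = 34*(-155 + 188) = 34*33 = 1122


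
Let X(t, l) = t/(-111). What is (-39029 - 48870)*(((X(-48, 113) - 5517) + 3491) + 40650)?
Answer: -125616812496/37 ≈ -3.3950e+9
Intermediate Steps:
X(t, l) = -t/111 (X(t, l) = t*(-1/111) = -t/111)
(-39029 - 48870)*(((X(-48, 113) - 5517) + 3491) + 40650) = (-39029 - 48870)*(((-1/111*(-48) - 5517) + 3491) + 40650) = -87899*(((16/37 - 5517) + 3491) + 40650) = -87899*((-204113/37 + 3491) + 40650) = -87899*(-74946/37 + 40650) = -87899*1429104/37 = -125616812496/37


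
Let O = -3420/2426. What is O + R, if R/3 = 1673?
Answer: 6086337/1213 ≈ 5017.6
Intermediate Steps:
R = 5019 (R = 3*1673 = 5019)
O = -1710/1213 (O = -3420*1/2426 = -1710/1213 ≈ -1.4097)
O + R = -1710/1213 + 5019 = 6086337/1213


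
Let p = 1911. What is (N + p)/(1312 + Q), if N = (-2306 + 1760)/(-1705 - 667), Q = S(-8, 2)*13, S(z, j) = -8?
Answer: 2266719/1432688 ≈ 1.5821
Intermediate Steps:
Q = -104 (Q = -8*13 = -104)
N = 273/1186 (N = -546/(-2372) = -546*(-1/2372) = 273/1186 ≈ 0.23019)
(N + p)/(1312 + Q) = (273/1186 + 1911)/(1312 - 104) = (2266719/1186)/1208 = (2266719/1186)*(1/1208) = 2266719/1432688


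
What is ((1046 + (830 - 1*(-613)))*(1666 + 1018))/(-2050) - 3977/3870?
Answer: -2586159497/793350 ≈ -3259.8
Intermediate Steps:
((1046 + (830 - 1*(-613)))*(1666 + 1018))/(-2050) - 3977/3870 = ((1046 + (830 + 613))*2684)*(-1/2050) - 3977*1/3870 = ((1046 + 1443)*2684)*(-1/2050) - 3977/3870 = (2489*2684)*(-1/2050) - 3977/3870 = 6680476*(-1/2050) - 3977/3870 = -3340238/1025 - 3977/3870 = -2586159497/793350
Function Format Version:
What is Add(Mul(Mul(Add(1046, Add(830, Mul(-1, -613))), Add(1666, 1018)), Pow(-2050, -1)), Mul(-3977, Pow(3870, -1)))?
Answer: Rational(-2586159497, 793350) ≈ -3259.8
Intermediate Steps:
Add(Mul(Mul(Add(1046, Add(830, Mul(-1, -613))), Add(1666, 1018)), Pow(-2050, -1)), Mul(-3977, Pow(3870, -1))) = Add(Mul(Mul(Add(1046, Add(830, 613)), 2684), Rational(-1, 2050)), Mul(-3977, Rational(1, 3870))) = Add(Mul(Mul(Add(1046, 1443), 2684), Rational(-1, 2050)), Rational(-3977, 3870)) = Add(Mul(Mul(2489, 2684), Rational(-1, 2050)), Rational(-3977, 3870)) = Add(Mul(6680476, Rational(-1, 2050)), Rational(-3977, 3870)) = Add(Rational(-3340238, 1025), Rational(-3977, 3870)) = Rational(-2586159497, 793350)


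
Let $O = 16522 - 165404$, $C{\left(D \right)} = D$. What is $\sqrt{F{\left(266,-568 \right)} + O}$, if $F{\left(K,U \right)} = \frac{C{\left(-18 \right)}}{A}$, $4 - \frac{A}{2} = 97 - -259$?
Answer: $\frac{59 i \sqrt{331210}}{88} \approx 385.85 i$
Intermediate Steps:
$A = -704$ ($A = 8 - 2 \left(97 - -259\right) = 8 - 2 \left(97 + 259\right) = 8 - 712 = -704$)
$O = -148882$
$F{\left(K,U \right)} = \frac{9}{352}$ ($F{\left(K,U \right)} = - \frac{18}{-704} = \left(-18\right) \left(- \frac{1}{704}\right) = \frac{9}{352}$)
$\sqrt{F{\left(266,-568 \right)} + O} = \sqrt{\frac{9}{352} - 148882} = \sqrt{- \frac{52406455}{352}} = \frac{59 i \sqrt{331210}}{88}$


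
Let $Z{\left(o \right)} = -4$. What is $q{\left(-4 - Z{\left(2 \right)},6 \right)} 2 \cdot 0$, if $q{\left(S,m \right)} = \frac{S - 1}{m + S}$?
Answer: $0$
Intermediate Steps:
$q{\left(S,m \right)} = \frac{-1 + S}{S + m}$
$q{\left(-4 - Z{\left(2 \right)},6 \right)} 2 \cdot 0 = \frac{-1 - 0}{\left(-4 - -4\right) + 6} \cdot 2 \cdot 0 = \frac{-1 + \left(-4 + 4\right)}{\left(-4 + 4\right) + 6} \cdot 2 \cdot 0 = \frac{-1 + 0}{0 + 6} \cdot 2 \cdot 0 = \frac{1}{6} \left(-1\right) 2 \cdot 0 = \left(- \frac{1}{6}\right) 2 \cdot 0 = \left(- \frac{1}{3}\right) 0 = 0$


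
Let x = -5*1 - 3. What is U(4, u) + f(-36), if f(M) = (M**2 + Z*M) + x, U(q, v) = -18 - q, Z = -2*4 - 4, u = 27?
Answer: 1698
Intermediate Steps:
x = -8 (x = -5 - 3 = -8)
Z = -12 (Z = -8 - 4 = -12)
f(M) = -8 + M**2 - 12*M (f(M) = (M**2 - 12*M) - 8 = -8 + M**2 - 12*M)
U(4, u) + f(-36) = (-18 - 1*4) + (-8 + (-36)**2 - 12*(-36)) = (-18 - 4) + (-8 + 1296 + 432) = -22 + 1720 = 1698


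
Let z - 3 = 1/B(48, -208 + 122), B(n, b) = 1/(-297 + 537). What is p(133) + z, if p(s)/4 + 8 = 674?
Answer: 2907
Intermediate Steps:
p(s) = 2664 (p(s) = -32 + 4*674 = -32 + 2696 = 2664)
B(n, b) = 1/240
z = 243 (z = 3 + 1/(1/240) = 3 + 240 = 243)
p(133) + z = 2664 + 243 = 2907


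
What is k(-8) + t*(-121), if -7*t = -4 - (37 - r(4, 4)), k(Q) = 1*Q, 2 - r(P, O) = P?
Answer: -5259/7 ≈ -751.29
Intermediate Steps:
r(P, O) = 2 - P
k(Q) = Q
t = 43/7 (t = -(-4 - (37 - (2 - 1*4)))/7 = -(-4 - (37 - (2 - 4)))/7 = -(-4 - (37 - 1*(-2)))/7 = -(-4 - (37 + 2))/7 = -(-4 - 1*39)/7 = -(-4 - 39)/7 = -1/7*(-43) = 43/7 ≈ 6.1429)
k(-8) + t*(-121) = -8 + (43/7)*(-121) = -8 - 5203/7 = -5259/7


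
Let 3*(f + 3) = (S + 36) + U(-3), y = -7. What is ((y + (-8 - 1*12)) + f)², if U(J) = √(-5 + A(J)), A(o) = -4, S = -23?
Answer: 5920/9 - 154*I/3 ≈ 657.78 - 51.333*I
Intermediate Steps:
U(J) = 3*I (U(J) = √(-5 - 4) = √(-9) = 3*I)
f = 4/3 + I (f = -3 + ((-23 + 36) + 3*I)/3 = -3 + (13 + 3*I)/3 = -3 + (13/3 + I) = 4/3 + I ≈ 1.3333 + 1.0*I)
((y + (-8 - 1*12)) + f)² = ((-7 + (-8 - 1*12)) + (4/3 + I))² = ((-7 + (-8 - 12)) + (4/3 + I))² = ((-7 - 20) + (4/3 + I))² = (-27 + (4/3 + I))² = (-77/3 + I)²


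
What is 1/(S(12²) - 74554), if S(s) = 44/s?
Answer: -36/2683933 ≈ -1.3413e-5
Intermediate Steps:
1/(S(12²) - 74554) = 1/(44/(12²) - 74554) = 1/(44/144 - 74554) = 1/(44*(1/144) - 74554) = 1/(11/36 - 74554) = 1/(-2683933/36) = -36/2683933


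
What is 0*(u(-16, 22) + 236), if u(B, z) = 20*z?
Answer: 0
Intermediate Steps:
0*(u(-16, 22) + 236) = 0*(20*22 + 236) = 0*(440 + 236) = 0*676 = 0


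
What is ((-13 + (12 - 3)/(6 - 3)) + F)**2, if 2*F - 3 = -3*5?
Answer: 256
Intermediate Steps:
F = -6 (F = 3/2 + (-3*5)/2 = 3/2 + (1/2)*(-15) = 3/2 - 15/2 = -6)
((-13 + (12 - 3)/(6 - 3)) + F)**2 = ((-13 + (12 - 3)/(6 - 3)) - 6)**2 = ((-13 + 9/3) - 6)**2 = ((-13 + 9*(1/3)) - 6)**2 = ((-13 + 3) - 6)**2 = (-10 - 6)**2 = (-16)**2 = 256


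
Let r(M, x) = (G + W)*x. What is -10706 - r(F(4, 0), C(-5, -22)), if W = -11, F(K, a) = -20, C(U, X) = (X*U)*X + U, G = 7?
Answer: -20406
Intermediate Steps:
C(U, X) = U + U*X**2 (C(U, X) = (U*X)*X + U = U*X**2 + U = U + U*X**2)
r(M, x) = -4*x (r(M, x) = (7 - 11)*x = -4*x)
-10706 - r(F(4, 0), C(-5, -22)) = -10706 - (-4)*(-5*(1 + (-22)**2)) = -10706 - (-4)*(-5*(1 + 484)) = -10706 - (-4)*(-5*485) = -10706 - (-4)*(-2425) = -10706 - 1*9700 = -10706 - 9700 = -20406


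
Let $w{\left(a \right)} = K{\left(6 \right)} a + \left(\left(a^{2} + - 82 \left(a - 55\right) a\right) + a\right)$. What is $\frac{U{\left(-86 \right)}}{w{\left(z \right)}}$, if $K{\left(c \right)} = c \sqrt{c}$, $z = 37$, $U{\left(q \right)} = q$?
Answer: $- \frac{32551}{21200815} + \frac{129 \sqrt{6}}{21200815} \approx -0.0015205$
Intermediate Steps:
$K{\left(c \right)} = c^{\frac{3}{2}}$
$w{\left(a \right)} = a + a^{2} + a \left(4510 - 82 a\right) + 6 a \sqrt{6}$ ($w{\left(a \right)} = 6^{\frac{3}{2}} a + \left(\left(a^{2} + - 82 \left(a - 55\right) a\right) + a\right) = 6 \sqrt{6} a + \left(\left(a^{2} + - 82 \left(-55 + a\right) a\right) + a\right) = 6 a \sqrt{6} + \left(\left(a^{2} + \left(4510 - 82 a\right) a\right) + a\right) = 6 a \sqrt{6} + \left(\left(a^{2} + a \left(4510 - 82 a\right)\right) + a\right) = 6 a \sqrt{6} + \left(a + a^{2} + a \left(4510 - 82 a\right)\right) = a + a^{2} + a \left(4510 - 82 a\right) + 6 a \sqrt{6}$)
$\frac{U{\left(-86 \right)}}{w{\left(z \right)}} = - \frac{86}{37 \left(4511 - 2997 + 6 \sqrt{6}\right)} = - \frac{86}{37 \left(1514 + 6 \sqrt{6}\right)} = - \frac{86}{56018 + 222 \sqrt{6}}$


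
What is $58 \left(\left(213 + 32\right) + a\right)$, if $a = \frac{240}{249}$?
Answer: $\frac{1184070}{83} \approx 14266.0$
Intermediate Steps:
$a = \frac{80}{83}$ ($a = 240 \cdot \frac{1}{249} = \frac{80}{83} \approx 0.96386$)
$58 \left(\left(213 + 32\right) + a\right) = 58 \left(\left(213 + 32\right) + \frac{80}{83}\right) = 58 \left(245 + \frac{80}{83}\right) = 58 \cdot \frac{20415}{83} = \frac{1184070}{83}$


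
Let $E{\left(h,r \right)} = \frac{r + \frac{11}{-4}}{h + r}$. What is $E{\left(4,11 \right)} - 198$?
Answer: $- \frac{3949}{20} \approx -197.45$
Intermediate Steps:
$E{\left(h,r \right)} = \frac{- \frac{11}{4} + r}{h + r}$ ($E{\left(h,r \right)} = \frac{r + 11 \left(- \frac{1}{4}\right)}{h + r} = \frac{r - \frac{11}{4}}{h + r} = \frac{- \frac{11}{4} + r}{h + r}$)
$E{\left(4,11 \right)} - 198 = \frac{- \frac{11}{4} + 11}{4 + 11} - 198 = \frac{1}{15} \cdot \frac{33}{4} - 198 = \frac{11}{20} - 198 = - \frac{3949}{20}$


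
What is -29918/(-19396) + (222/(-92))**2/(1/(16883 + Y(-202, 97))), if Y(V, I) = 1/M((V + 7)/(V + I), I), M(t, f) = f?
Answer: 48921141294121/497633474 ≈ 98308.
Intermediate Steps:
Y(V, I) = 1/I
-29918/(-19396) + (222/(-92))**2/(1/(16883 + Y(-202, 97))) = -29918/(-19396) + (222/(-92))**2/(1/(16883 + 1/97)) = -29918*(-1/19396) + (222*(-1/92))**2/(1/(16883 + 1/97)) = 14959/9698 + (-111/46)**2/(1/(1637652/97)) = 14959/9698 + 12321/(2116*(97/1637652)) = 14959/9698 + (12321/2116)*(1637652/97) = 14959/9698 + 5044377573/51313 = 48921141294121/497633474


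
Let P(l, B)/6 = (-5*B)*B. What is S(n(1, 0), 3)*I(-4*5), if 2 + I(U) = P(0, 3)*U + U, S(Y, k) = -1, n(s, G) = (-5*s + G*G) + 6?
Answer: -5378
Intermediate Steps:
n(s, G) = 6 + G² - 5*s (n(s, G) = (-5*s + G²) + 6 = (G² - 5*s) + 6 = 6 + G² - 5*s)
P(l, B) = -30*B² (P(l, B) = 6*((-5*B)*B) = 6*(-5*B²) = -30*B²)
I(U) = -2 - 269*U (I(U) = -2 + ((-30*3²)*U + U) = -2 + ((-30*9)*U + U) = -2 + (-270*U + U) = -2 - 269*U)
S(n(1, 0), 3)*I(-4*5) = -(-2 - (-1076)*5) = -(-2 - 269*(-20)) = -(-2 + 5380) = -1*5378 = -5378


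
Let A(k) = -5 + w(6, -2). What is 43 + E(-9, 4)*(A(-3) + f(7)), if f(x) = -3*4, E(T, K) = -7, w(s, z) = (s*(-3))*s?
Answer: 918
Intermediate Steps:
w(s, z) = -3*s**2 (w(s, z) = (-3*s)*s = -3*s**2)
f(x) = -12
A(k) = -113 (A(k) = -5 - 3*6**2 = -5 - 3*36 = -5 - 108 = -113)
43 + E(-9, 4)*(A(-3) + f(7)) = 43 - 7*(-113 - 12) = 43 - 7*(-125) = 43 + 875 = 918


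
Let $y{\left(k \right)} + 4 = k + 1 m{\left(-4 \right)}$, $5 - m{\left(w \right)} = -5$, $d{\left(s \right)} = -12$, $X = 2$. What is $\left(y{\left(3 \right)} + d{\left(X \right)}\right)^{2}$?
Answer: $9$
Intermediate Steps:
$m{\left(w \right)} = 10$ ($m{\left(w \right)} = 5 - -5 = 5 + 5 = 10$)
$y{\left(k \right)} = 6 + k$ ($y{\left(k \right)} = -4 + \left(k + 1 \cdot 10\right) = -4 + \left(k + 10\right) = -4 + \left(10 + k\right) = 6 + k$)
$\left(y{\left(3 \right)} + d{\left(X \right)}\right)^{2} = \left(\left(6 + 3\right) - 12\right)^{2} = \left(9 - 12\right)^{2} = \left(-3\right)^{2} = 9$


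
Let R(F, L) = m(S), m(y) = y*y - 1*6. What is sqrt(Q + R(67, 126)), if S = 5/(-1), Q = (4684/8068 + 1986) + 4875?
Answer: sqrt(27992190227)/2017 ≈ 82.949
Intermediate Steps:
Q = 13839808/2017 (Q = (4684*(1/8068) + 1986) + 4875 = (1171/2017 + 1986) + 4875 = 4006933/2017 + 4875 = 13839808/2017 ≈ 6861.6)
S = -5 (S = 5*(-1) = -5)
m(y) = -6 + y**2 (m(y) = y**2 - 6 = -6 + y**2)
R(F, L) = 19 (R(F, L) = -6 + (-5)**2 = -6 + 25 = 19)
sqrt(Q + R(67, 126)) = sqrt(13839808/2017 + 19) = sqrt(13878131/2017) = sqrt(27992190227)/2017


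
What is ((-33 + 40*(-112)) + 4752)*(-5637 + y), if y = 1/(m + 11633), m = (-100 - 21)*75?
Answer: -3446247355/2558 ≈ -1.3472e+6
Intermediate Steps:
m = -9075 (m = -121*75 = -9075)
y = 1/2558 (y = 1/(-9075 + 11633) = 1/2558 ≈ 0.00039093)
((-33 + 40*(-112)) + 4752)*(-5637 + y) = ((-33 + 40*(-112)) + 4752)*(-5637 + 1/2558) = ((-33 - 4480) + 4752)*(-14419445/2558) = (-4513 + 4752)*(-14419445/2558) = 239*(-14419445/2558) = -3446247355/2558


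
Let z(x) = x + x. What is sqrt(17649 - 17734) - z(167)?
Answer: -334 + I*sqrt(85) ≈ -334.0 + 9.2195*I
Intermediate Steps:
z(x) = 2*x
sqrt(17649 - 17734) - z(167) = sqrt(17649 - 17734) - 2*167 = sqrt(-85) - 1*334 = I*sqrt(85) - 334 = -334 + I*sqrt(85)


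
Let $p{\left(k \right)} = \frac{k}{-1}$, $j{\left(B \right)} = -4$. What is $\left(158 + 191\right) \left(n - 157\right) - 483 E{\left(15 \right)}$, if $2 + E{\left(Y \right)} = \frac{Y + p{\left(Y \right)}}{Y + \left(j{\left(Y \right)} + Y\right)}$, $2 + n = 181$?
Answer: $8644$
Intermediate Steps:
$n = 179$ ($n = -2 + 181 = 179$)
$p{\left(k \right)} = - k$ ($p{\left(k \right)} = k \left(-1\right) = - k$)
$E{\left(Y \right)} = -2$ ($E{\left(Y \right)} = -2 + \frac{Y - Y}{Y + \left(-4 + Y\right)} = -2 + \frac{0}{-4 + 2 Y} = -2 + 0 = -2$)
$\left(158 + 191\right) \left(n - 157\right) - 483 E{\left(15 \right)} = \left(158 + 191\right) \left(179 - 157\right) - -966 = 349 \cdot 22 + 966 = 7678 + 966 = 8644$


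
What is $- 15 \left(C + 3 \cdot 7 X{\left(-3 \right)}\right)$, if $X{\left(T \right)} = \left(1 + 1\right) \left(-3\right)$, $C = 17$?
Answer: $1635$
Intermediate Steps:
$X{\left(T \right)} = -6$ ($X{\left(T \right)} = 2 \left(-3\right) = -6$)
$- 15 \left(C + 3 \cdot 7 X{\left(-3 \right)}\right) = - 15 \left(17 + 3 \cdot 7 \left(-6\right)\right) = - 15 \left(17 + 21 \left(-6\right)\right) = - 15 \left(17 - 126\right) = \left(-15\right) \left(-109\right) = 1635$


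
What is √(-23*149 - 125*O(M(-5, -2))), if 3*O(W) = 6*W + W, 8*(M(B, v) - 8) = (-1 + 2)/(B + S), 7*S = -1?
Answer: I*√29824818/72 ≈ 75.85*I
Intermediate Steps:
S = -⅐ (S = (⅐)*(-1) = -⅐ ≈ -0.14286)
M(B, v) = 8 + 1/(8*(-⅐ + B)) (M(B, v) = 8 + ((-1 + 2)/(B - ⅐))/8 = 8 + (1/(-⅐ + B))/8 = 8 + 1/(8*(-⅐ + B)))
O(W) = 7*W/3 (O(W) = (6*W + W)/3 = (7*W)/3 = 7*W/3)
√(-23*149 - 125*O(M(-5, -2))) = √(-23*149 - 875*(-57 + 448*(-5))/(8*(-1 + 7*(-5)))/3) = √(-3427 - 875*(-57 - 2240)/(8*(-1 - 35))/3) = √(-3427 - 875*(⅛)*(-2297)/(-36)/3) = √(-3427 - 875*(⅛)*(-1/36)*(-2297)/3) = √(-3427 - 875*2297/(3*288)) = √(-3427 - 125*16079/864) = √(-3427 - 2009875/864) = √(-4970803/864) = I*√29824818/72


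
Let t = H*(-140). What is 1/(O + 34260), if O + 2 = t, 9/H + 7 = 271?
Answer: 22/753571 ≈ 2.9194e-5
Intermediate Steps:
H = 3/88 (H = 9/(-7 + 271) = 9/264 = 9*(1/264) = 3/88 ≈ 0.034091)
t = -105/22 (t = (3/88)*(-140) = -105/22 ≈ -4.7727)
O = -149/22 (O = -2 - 105/22 = -149/22 ≈ -6.7727)
1/(O + 34260) = 1/(-149/22 + 34260) = 1/(753571/22) = 22/753571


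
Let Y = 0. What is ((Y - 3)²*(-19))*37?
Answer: -6327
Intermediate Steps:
((Y - 3)²*(-19))*37 = ((0 - 3)²*(-19))*37 = ((-3)²*(-19))*37 = (9*(-19))*37 = -171*37 = -6327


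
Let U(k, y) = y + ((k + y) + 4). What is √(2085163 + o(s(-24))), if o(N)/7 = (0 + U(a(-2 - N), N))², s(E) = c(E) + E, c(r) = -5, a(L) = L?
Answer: √2090266 ≈ 1445.8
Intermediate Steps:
U(k, y) = 4 + k + 2*y (U(k, y) = y + (4 + k + y) = 4 + k + 2*y)
s(E) = -5 + E
o(N) = 7*(2 + N)² (o(N) = 7*(0 + (4 + (-2 - N) + 2*N))² = 7*(0 + (2 + N))² = 7*(2 + N)²)
√(2085163 + o(s(-24))) = √(2085163 + 7*(2 + (-5 - 24))²) = √(2085163 + 7*(2 - 29)²) = √(2085163 + 7*(-27)²) = √(2085163 + 7*729) = √(2085163 + 5103) = √2090266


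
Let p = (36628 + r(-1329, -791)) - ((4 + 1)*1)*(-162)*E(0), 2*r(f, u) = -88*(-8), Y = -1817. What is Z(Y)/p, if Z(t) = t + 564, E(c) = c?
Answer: -1253/36980 ≈ -0.033883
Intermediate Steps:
Z(t) = 564 + t
r(f, u) = 352 (r(f, u) = (-88*(-8))/2 = (1/2)*704 = 352)
p = 36980 (p = (36628 + 352) - ((4 + 1)*1)*(-162)*0 = 36980 - (5*1)*(-162)*0 = 36980 - 5*(-162)*0 = 36980 - (-810)*0 = 36980 - 1*0 = 36980 + 0 = 36980)
Z(Y)/p = (564 - 1817)/36980 = -1253*1/36980 = -1253/36980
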